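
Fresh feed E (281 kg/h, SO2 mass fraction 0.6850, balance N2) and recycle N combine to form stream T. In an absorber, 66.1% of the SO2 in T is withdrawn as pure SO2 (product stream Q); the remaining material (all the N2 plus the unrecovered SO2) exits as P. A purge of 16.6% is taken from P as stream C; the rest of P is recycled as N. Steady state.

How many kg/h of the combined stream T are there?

801.6 kg/h

N2 enters only via E and leaves only via the purge: 281×0.315 = 0.166×(N2 in P), and the absorber passes all N2, so N2 in T = N2 in P = 533.22 kg/h.
SO2 in T: m_A = 281×0.685 + (1−0.166)·(1−0.661)·m_A, so m_A = 192.49/0.7173 = 268.36 kg/h.
T = 268.36 + 533.22 = 801.58 kg/h.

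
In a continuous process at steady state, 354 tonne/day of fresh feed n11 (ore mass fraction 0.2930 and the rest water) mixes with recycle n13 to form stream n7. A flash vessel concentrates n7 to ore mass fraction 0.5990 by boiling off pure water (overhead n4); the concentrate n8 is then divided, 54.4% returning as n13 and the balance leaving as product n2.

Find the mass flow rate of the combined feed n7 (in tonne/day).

560.6 tonne/day

Overall ore balance (none leaves overhead): ore in fresh feed = ore in product, i.e. 354×0.293 = (1−0.544)·n8·0.599.
n8 = 103.72/(0.599×0.456) = 379.73 tonne/day.
Recycle n13 = 0.544×379.73 = 206.58 tonne/day.
Combined feed n7 = 354 + 206.58 = 560.58 tonne/day.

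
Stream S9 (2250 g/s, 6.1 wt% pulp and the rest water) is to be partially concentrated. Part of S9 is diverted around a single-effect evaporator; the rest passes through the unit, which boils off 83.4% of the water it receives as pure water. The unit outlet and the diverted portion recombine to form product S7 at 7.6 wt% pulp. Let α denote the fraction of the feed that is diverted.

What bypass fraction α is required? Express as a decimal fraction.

All 2250×0.061 = 137.25 g/s of pulp reaches S7, so S7 = 137.25/0.076 = 1805.9 g/s and vapour = 444.08 g/s.
The evaporator receives (1−α)·2250 of feed at 0.939 water and removes 0.834 of that water:
0.834×0.939×(1−α)×2250 = 444.08
(1−α) = 444.08/1762 = 0.2520;  α = 0.7480.

0.748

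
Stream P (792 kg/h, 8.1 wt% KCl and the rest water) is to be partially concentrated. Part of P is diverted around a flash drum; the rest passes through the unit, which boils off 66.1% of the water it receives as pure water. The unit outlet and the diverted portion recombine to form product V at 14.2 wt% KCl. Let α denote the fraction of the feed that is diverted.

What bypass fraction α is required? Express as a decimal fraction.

All 792×0.081 = 64.152 kg/h of KCl reaches V, so V = 64.152/0.142 = 451.77 kg/h and vapour = 340.23 kg/h.
The evaporator receives (1−α)·792 of feed at 0.919 water and removes 0.661 of that water:
0.661×0.919×(1−α)×792 = 340.23
(1−α) = 340.23/481.11 = 0.7072;  α = 0.2928.

0.293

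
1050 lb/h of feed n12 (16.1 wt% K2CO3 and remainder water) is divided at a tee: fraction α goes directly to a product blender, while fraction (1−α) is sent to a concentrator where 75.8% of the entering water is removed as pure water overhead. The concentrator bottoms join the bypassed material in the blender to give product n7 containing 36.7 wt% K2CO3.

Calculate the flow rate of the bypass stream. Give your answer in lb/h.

All 1050×0.161 = 169.05 lb/h of K2CO3 reaches n7, so n7 = 169.05/0.367 = 460.63 lb/h and vapour = 589.37 lb/h.
The evaporator receives (1−α)·1050 of feed at 0.839 water and removes 0.758 of that water:
0.758×0.839×(1−α)×1050 = 589.37
(1−α) = 589.37/667.76 = 0.8826;  α = 0.1174.
Bypass flow = 0.1174×1050 = 123.26 lb/h.

123.3 lb/h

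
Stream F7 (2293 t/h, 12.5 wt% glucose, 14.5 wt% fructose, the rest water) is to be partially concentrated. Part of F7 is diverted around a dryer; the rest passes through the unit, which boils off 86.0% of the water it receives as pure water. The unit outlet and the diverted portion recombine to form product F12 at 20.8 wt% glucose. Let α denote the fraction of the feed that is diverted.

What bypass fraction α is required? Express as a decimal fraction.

0.364

All 2293×0.125 = 286.62 t/h of glucose reaches F12, so F12 = 286.62/0.208 = 1378 t/h and vapour = 915 t/h.
The evaporator receives (1−α)·2293 of feed at 0.730 water and removes 0.860 of that water:
0.860×0.730×(1−α)×2293 = 915
(1−α) = 915/1439.5 = 0.6356;  α = 0.3644.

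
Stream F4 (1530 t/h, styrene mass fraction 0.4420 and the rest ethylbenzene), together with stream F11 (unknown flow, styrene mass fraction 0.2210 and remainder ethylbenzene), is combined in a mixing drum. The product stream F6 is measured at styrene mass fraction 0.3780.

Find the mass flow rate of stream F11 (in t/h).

Let F11 be the unknown flow. Total out = 1530 + F11.
styrene balance: 676.26 + 0.221·F11 = 0.378·(1530 + F11)
(0.221 − 0.378)·F11 = 0.378×1530 − 676.26 = -97.92
F11 = -97.92 / -0.157 = 623.69 t/h

623.7 t/h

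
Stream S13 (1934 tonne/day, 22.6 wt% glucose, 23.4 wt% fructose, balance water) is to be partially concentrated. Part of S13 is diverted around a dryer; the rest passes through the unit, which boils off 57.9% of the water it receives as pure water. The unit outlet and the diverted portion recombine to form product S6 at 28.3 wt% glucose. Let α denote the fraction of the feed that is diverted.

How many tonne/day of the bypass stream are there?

All 1934×0.226 = 437.08 tonne/day of glucose reaches S6, so S6 = 437.08/0.283 = 1544.5 tonne/day and vapour = 389.53 tonne/day.
The evaporator receives (1−α)·1934 of feed at 0.540 water and removes 0.579 of that water:
0.579×0.540×(1−α)×1934 = 389.53
(1−α) = 389.53/604.68 = 0.6442;  α = 0.3558.
Bypass flow = 0.3558×1934 = 688.13 tonne/day.

688.1 tonne/day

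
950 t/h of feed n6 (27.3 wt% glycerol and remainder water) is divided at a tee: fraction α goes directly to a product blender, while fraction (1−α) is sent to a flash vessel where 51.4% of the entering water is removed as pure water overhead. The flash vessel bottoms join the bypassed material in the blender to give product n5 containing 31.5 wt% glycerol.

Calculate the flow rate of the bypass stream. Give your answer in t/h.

611 t/h

All 950×0.273 = 259.35 t/h of glycerol reaches n5, so n5 = 259.35/0.315 = 823.33 t/h and vapour = 126.67 t/h.
The evaporator receives (1−α)·950 of feed at 0.727 water and removes 0.514 of that water:
0.514×0.727×(1−α)×950 = 126.67
(1−α) = 126.67/354.99 = 0.3568;  α = 0.6432.
Bypass flow = 0.6432×950 = 611.03 t/h.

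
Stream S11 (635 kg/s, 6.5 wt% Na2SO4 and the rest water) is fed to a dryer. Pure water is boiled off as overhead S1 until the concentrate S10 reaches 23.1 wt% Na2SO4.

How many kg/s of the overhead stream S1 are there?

456.3 kg/s

Na2SO4 is conserved: 635×0.065 = 41.275 kg/s all reports to the concentrate.
Concentrate = 41.275/(target fraction) = 178.68 kg/s.
Overhead = 635 − 178.68 = 456.32 kg/s.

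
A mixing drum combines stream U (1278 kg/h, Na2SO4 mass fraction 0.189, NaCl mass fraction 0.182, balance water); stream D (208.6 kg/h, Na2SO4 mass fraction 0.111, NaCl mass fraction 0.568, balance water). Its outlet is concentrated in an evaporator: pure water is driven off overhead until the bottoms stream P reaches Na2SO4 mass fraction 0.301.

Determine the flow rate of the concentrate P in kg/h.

879.4 kg/h

Na2SO4 entering = 1278×0.189 + 208.6×0.111 = 264.7 kg/h.
All Na2SO4 reports to P, so P = 264.7/0.301 = 879.39 kg/h.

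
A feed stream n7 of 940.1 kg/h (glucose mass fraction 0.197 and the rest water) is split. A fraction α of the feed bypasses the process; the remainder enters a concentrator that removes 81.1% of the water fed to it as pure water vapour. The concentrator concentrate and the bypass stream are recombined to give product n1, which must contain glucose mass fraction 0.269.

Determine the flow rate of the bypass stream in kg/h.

553.7 kg/h

All 940.1×0.197 = 185.2 kg/h of glucose reaches n1, so n1 = 185.2/0.269 = 688.47 kg/h and vapour = 251.63 kg/h.
The evaporator receives (1−α)·940.1 of feed at 0.803 water and removes 0.811 of that water:
0.811×0.803×(1−α)×940.1 = 251.63
(1−α) = 251.63/612.22 = 0.4110;  α = 0.5890.
Bypass flow = 0.5890×940.1 = 553.72 kg/h.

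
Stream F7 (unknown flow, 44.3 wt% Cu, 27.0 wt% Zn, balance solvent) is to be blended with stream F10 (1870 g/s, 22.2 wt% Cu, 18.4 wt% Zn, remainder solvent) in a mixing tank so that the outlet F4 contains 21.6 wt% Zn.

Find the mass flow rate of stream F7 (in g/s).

Let F7 be the unknown flow. Total out = 1870 + F7.
Zn balance: 344.08 + 0.270·F7 = 0.216·(1870 + F7)
(0.270 − 0.216)·F7 = 0.216×1870 − 344.08 = 59.84
F7 = 59.84 / 0.054 = 1108.1 g/s

1108 g/s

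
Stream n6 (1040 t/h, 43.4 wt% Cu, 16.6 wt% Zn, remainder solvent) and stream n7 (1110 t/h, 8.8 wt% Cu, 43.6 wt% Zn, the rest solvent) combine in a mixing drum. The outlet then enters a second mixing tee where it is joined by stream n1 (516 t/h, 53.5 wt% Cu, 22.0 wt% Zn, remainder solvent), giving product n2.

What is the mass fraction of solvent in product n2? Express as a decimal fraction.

0.402

Overall, product flow = 2666 t/h.
solvent in = 1040×0.400 + 1110×0.476 + 516×0.245 = 1070.8 t/h.
solvent fraction in n2 = 0.402.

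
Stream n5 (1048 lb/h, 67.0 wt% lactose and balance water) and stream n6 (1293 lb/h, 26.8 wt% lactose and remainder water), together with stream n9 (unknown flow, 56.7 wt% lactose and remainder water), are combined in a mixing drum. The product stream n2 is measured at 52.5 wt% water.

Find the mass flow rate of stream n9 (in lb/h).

687.9 lb/h

Let n9 be the unknown flow. Total out = 2341 + n9.
water balance: 1292.3 + 0.433·n9 = 0.525·(2341 + n9)
(0.433 − 0.525)·n9 = 0.525×2341 − 1292.3 = -63.291
n9 = -63.291 / -0.092 = 687.95 lb/h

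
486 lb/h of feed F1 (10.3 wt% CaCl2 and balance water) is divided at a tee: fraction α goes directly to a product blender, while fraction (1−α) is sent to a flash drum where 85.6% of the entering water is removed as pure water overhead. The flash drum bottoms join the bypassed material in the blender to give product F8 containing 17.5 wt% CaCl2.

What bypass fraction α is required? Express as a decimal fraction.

All 486×0.103 = 50.058 lb/h of CaCl2 reaches F8, so F8 = 50.058/0.175 = 286.05 lb/h and vapour = 199.95 lb/h.
The evaporator receives (1−α)·486 of feed at 0.897 water and removes 0.856 of that water:
0.856×0.897×(1−α)×486 = 199.95
(1−α) = 199.95/373.17 = 0.5358;  α = 0.4642.

0.464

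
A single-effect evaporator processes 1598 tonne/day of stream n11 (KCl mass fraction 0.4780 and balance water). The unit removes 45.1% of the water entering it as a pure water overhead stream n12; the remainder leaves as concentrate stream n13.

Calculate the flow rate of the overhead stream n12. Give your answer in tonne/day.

water entering = 1598×0.522 = 834.16 tonne/day; overhead removed = 0.451×834.16 = 376.2 tonne/day.

376.2 tonne/day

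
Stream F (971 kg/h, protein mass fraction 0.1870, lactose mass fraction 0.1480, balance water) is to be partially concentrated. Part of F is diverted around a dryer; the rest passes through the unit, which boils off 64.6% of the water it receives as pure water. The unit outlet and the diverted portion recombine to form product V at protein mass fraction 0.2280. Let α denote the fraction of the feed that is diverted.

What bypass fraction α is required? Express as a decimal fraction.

0.581

All 971×0.187 = 181.58 kg/h of protein reaches V, so V = 181.58/0.228 = 796.39 kg/h and vapour = 174.61 kg/h.
The evaporator receives (1−α)·971 of feed at 0.665 water and removes 0.646 of that water:
0.646×0.665×(1−α)×971 = 174.61
(1−α) = 174.61/417.13 = 0.4186;  α = 0.5814.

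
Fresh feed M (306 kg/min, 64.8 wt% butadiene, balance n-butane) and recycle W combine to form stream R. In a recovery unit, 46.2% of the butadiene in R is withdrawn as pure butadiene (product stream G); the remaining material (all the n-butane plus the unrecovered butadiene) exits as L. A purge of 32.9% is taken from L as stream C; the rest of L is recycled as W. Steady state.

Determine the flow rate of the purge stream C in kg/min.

n-butane enters only via M and leaves only via the purge: 306×0.352 = 0.329×(n-butane in L), and the recovery unit passes all n-butane, so n-butane in R = n-butane in L = 327.39 kg/min.
butadiene in R: m_A = 306×0.648 + (1−0.329)·(1−0.462)·m_A, so m_A = 198.29/0.6390 = 310.31 kg/min.
L = (1−0.462)×310.31 + 327.39 = 494.34 kg/min.
Purge C = 0.329×494.34 = 162.64 kg/min.

162.6 kg/min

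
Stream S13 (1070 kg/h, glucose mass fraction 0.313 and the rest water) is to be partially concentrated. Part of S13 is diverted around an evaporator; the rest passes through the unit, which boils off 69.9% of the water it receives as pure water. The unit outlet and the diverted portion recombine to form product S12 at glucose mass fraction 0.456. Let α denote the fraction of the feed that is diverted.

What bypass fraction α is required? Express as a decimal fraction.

All 1070×0.313 = 334.91 kg/h of glucose reaches S12, so S12 = 334.91/0.456 = 734.45 kg/h and vapour = 335.55 kg/h.
The evaporator receives (1−α)·1070 of feed at 0.687 water and removes 0.699 of that water:
0.699×0.687×(1−α)×1070 = 335.55
(1−α) = 335.55/513.83 = 0.6530;  α = 0.3470.

0.347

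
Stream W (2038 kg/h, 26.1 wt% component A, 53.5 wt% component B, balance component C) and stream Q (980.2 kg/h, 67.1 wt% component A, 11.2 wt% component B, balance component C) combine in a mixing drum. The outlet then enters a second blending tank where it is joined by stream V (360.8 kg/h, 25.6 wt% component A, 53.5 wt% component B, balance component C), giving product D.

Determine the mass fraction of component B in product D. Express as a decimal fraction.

0.412

Overall, product flow = 3379 kg/h.
component B in = 2038×0.535 + 980.2×0.112 + 360.8×0.535 = 1393.1 kg/h.
component B fraction in D = 0.412.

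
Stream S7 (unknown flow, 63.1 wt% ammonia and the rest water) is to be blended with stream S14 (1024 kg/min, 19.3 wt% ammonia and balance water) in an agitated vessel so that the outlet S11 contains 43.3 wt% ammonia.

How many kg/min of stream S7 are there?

1241 kg/min

Let S7 be the unknown flow. Total out = 1024 + S7.
ammonia balance: 197.63 + 0.631·S7 = 0.433·(1024 + S7)
(0.631 − 0.433)·S7 = 0.433×1024 − 197.63 = 245.76
S7 = 245.76 / 0.198 = 1241.2 kg/min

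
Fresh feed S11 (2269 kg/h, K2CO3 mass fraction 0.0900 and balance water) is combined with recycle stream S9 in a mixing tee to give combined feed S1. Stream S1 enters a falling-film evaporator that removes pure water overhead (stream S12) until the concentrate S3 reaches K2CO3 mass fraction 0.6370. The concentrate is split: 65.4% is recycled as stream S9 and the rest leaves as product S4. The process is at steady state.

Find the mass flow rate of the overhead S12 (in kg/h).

Overall K2CO3 balance (none leaves overhead): K2CO3 in fresh feed = K2CO3 in product, i.e. 2269×0.090 = (1−0.654)·S3·0.637.
S3 = 204.21/(0.637×0.346) = 926.53 kg/h.
Recycle S9 = 0.654×926.53 = 605.95 kg/h.
Combined feed S1 = 2269 + 605.95 = 2875 kg/h.
Overhead S12 = S1 − S3 = 2875 − 926.53 = 1948.4 kg/h.

1948 kg/h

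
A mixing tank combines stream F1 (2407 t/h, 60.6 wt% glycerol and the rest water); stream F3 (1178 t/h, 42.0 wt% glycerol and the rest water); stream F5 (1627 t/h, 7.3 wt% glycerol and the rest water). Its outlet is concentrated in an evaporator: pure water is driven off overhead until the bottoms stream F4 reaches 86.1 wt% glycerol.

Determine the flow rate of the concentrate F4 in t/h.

2407 t/h

glycerol entering = 2407×0.606 + 1178×0.420 + 1627×0.073 = 2072.2 t/h.
All glycerol reports to F4, so F4 = 2072.2/0.861 = 2406.7 t/h.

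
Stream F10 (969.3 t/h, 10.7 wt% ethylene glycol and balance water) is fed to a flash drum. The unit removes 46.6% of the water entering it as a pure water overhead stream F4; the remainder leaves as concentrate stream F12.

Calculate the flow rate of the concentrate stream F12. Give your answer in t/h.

water entering = 969.3×0.893 = 865.58 t/h; overhead removed = 0.466×865.58 = 403.36 t/h.
Concentrate = 969.3 − 403.36 = 565.94 t/h.

565.9 t/h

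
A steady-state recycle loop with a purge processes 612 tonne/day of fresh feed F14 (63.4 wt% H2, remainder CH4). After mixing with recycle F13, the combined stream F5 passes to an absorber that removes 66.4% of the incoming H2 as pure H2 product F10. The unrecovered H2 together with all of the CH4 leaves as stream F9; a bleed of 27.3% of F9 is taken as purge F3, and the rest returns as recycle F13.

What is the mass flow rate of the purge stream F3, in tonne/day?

CH4 enters only via F14 and leaves only via the purge: 612×0.366 = 0.273×(CH4 in F9), and the absorber passes all CH4, so CH4 in F5 = CH4 in F9 = 820.48 tonne/day.
H2 in F5: m_A = 612×0.634 + (1−0.273)·(1−0.664)·m_A, so m_A = 388.01/0.7557 = 513.42 tonne/day.
F9 = (1−0.664)×513.42 + 820.48 = 992.99 tonne/day.
Purge F3 = 0.273×992.99 = 271.09 tonne/day.

271.1 tonne/day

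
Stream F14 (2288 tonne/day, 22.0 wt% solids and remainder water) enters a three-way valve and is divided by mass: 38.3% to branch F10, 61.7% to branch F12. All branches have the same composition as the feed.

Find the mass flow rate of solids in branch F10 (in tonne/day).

Branch F10 total = 0.383×2288 = 876.3 tonne/day.
solids in F10 = 0.220×876.3 = 192.79 tonne/day.

192.8 tonne/day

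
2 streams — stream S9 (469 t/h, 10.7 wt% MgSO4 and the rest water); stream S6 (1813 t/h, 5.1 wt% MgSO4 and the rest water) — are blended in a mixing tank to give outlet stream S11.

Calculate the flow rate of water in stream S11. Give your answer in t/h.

water out = water in = 469×0.893 + 1813×0.949 = 2139.4 t/h.

2139 t/h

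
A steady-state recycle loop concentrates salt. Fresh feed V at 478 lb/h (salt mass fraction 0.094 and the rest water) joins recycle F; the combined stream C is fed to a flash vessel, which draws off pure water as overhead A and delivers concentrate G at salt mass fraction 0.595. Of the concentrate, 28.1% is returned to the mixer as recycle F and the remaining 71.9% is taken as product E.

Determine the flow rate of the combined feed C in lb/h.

Overall salt balance (none leaves overhead): salt in fresh feed = salt in product, i.e. 478×0.094 = (1−0.281)·G·0.595.
G = 44.932/(0.595×0.719) = 105.03 lb/h.
Recycle F = 0.281×105.03 = 29.513 lb/h.
Combined feed C = 478 + 29.513 = 507.51 lb/h.

507.5 lb/h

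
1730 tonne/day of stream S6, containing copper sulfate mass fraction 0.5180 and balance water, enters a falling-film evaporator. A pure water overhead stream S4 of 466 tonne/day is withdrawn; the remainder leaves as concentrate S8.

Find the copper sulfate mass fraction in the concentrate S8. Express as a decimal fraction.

copper sulfate is not removed: 1730×0.518 = 896.14 tonne/day of copper sulfate enters S8.
Concentrate = 1730 − 466 = 1264 tonne/day.
Mass fraction = 896.14/1264 = 0.7090.

0.7090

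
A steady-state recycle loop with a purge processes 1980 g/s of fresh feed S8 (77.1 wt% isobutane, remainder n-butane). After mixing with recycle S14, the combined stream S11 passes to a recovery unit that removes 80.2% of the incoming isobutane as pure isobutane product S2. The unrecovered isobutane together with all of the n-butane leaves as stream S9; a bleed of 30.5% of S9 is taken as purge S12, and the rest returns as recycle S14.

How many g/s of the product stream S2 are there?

isobutane in S11: m_A = 1980×0.771 + (1−0.305)·(1−0.802)·m_A, so m_A = 1526.6/0.8624 = 1770.2 g/s.
Product S2 = 0.802×1770.2 = 1419.7 g/s.

1420 g/s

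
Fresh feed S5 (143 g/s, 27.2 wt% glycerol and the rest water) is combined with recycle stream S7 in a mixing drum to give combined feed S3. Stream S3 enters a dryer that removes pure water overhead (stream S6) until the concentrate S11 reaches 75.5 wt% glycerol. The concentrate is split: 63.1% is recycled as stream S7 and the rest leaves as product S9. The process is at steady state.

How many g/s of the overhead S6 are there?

91.48 g/s

Overall glycerol balance (none leaves overhead): glycerol in fresh feed = glycerol in product, i.e. 143×0.272 = (1−0.631)·S11·0.755.
S11 = 38.896/(0.755×0.369) = 139.61 g/s.
Recycle S7 = 0.631×139.61 = 88.097 g/s.
Combined feed S3 = 143 + 88.097 = 231.1 g/s.
Overhead S6 = S3 − S11 = 231.1 − 139.61 = 91.482 g/s.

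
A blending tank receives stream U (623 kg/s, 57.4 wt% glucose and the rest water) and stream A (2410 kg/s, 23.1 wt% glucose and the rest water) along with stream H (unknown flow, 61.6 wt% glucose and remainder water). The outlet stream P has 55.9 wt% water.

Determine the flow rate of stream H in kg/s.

Let H be the unknown flow. Total out = 3033 + H.
water balance: 2118.7 + 0.384·H = 0.559·(3033 + H)
(0.384 − 0.559)·H = 0.559×3033 − 2118.7 = -423.24
H = -423.24 / -0.175 = 2418.5 kg/s

2419 kg/s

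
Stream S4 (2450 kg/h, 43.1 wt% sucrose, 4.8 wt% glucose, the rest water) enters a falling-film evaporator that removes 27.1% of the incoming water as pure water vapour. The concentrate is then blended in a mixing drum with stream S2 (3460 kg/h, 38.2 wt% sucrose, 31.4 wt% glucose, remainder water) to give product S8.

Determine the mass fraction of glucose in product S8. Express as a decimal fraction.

Vapour removed = 0.271×0.521×2450 = 345.92 kg/h; concentrate = 2104.1 kg/h.
glucose reaching the mixer = 117.6 (from concentrate) + 3460×0.314 = 1204 kg/h.
Product flow = 2104.1 + 3460 = 5564.1 kg/h; glucose fraction = 0.216.

0.216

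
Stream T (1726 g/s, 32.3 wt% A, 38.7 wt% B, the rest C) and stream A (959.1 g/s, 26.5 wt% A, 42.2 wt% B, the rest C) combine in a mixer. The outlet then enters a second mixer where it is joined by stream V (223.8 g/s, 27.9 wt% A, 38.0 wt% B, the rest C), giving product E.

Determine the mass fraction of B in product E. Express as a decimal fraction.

0.398

Overall, product flow = 2908.9 g/s.
B in = 1726×0.387 + 959.1×0.422 + 223.8×0.380 = 1157.7 g/s.
B fraction in E = 0.398.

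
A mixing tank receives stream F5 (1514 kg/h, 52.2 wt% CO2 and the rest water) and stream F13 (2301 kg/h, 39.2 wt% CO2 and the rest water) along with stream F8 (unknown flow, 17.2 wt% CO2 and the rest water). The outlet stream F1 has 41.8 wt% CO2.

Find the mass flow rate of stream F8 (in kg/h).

396.9 kg/h

Let F8 be the unknown flow. Total out = 3815 + F8.
CO2 balance: 1692.3 + 0.172·F8 = 0.418·(3815 + F8)
(0.172 − 0.418)·F8 = 0.418×3815 − 1692.3 = -97.63
F8 = -97.63 / -0.246 = 396.87 kg/h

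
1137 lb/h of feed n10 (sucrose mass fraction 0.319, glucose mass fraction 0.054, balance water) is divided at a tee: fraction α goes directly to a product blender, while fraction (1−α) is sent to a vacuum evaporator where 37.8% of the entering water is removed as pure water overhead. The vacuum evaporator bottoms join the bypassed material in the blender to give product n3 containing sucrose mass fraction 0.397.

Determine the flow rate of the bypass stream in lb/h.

194.4 lb/h

All 1137×0.319 = 362.7 lb/h of sucrose reaches n3, so n3 = 362.7/0.397 = 913.61 lb/h and vapour = 223.39 lb/h.
The evaporator receives (1−α)·1137 of feed at 0.627 water and removes 0.378 of that water:
0.378×0.627×(1−α)×1137 = 223.39
(1−α) = 223.39/269.48 = 0.8290;  α = 0.1710.
Bypass flow = 0.1710×1137 = 194.45 lb/h.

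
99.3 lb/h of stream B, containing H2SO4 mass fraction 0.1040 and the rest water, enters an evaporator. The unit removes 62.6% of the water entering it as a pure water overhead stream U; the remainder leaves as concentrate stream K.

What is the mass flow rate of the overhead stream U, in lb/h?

55.7 lb/h

water entering = 99.3×0.896 = 88.973 lb/h; overhead removed = 0.626×88.973 = 55.697 lb/h.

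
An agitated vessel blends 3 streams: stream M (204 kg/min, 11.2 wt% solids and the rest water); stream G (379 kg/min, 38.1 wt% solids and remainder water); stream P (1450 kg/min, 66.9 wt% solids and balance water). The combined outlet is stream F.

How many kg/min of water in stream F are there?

water out = water in = 204×0.888 + 379×0.619 + 1450×0.331 = 895.7 kg/min.

895.7 kg/min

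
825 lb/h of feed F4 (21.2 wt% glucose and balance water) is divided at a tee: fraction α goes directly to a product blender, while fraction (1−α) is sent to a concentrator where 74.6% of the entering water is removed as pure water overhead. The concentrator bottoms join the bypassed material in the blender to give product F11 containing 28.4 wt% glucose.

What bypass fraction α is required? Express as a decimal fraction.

0.569

All 825×0.212 = 174.9 lb/h of glucose reaches F11, so F11 = 174.9/0.284 = 615.85 lb/h and vapour = 209.15 lb/h.
The evaporator receives (1−α)·825 of feed at 0.788 water and removes 0.746 of that water:
0.746×0.788×(1−α)×825 = 209.15
(1−α) = 209.15/484.97 = 0.4313;  α = 0.5687.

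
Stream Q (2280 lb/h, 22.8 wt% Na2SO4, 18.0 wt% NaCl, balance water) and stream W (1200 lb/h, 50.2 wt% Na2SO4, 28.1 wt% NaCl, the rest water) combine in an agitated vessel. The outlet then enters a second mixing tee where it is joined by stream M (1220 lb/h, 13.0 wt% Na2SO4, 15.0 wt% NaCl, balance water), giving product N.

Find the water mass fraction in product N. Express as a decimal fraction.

Overall, product flow = 4700 lb/h.
water in = 2280×0.592 + 1200×0.217 + 1220×0.720 = 2488.6 lb/h.
water fraction in N = 0.5295.

0.5295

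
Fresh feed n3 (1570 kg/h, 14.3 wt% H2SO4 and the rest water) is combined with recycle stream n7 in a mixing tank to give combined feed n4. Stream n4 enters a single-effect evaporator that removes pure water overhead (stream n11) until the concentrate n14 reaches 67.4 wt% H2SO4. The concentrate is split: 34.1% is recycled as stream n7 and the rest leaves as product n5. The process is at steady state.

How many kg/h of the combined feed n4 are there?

1742 kg/h

Overall H2SO4 balance (none leaves overhead): H2SO4 in fresh feed = H2SO4 in product, i.e. 1570×0.143 = (1−0.341)·n14·0.674.
n14 = 224.51/(0.674×0.659) = 505.46 kg/h.
Recycle n7 = 0.341×505.46 = 172.36 kg/h.
Combined feed n4 = 1570 + 172.36 = 1742.4 kg/h.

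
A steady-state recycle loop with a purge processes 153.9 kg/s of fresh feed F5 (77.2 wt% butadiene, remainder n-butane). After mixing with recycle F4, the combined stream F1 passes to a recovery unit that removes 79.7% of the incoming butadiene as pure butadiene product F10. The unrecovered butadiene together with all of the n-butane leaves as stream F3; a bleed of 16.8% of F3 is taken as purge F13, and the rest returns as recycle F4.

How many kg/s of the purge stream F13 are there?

39.96 kg/s

n-butane enters only via F5 and leaves only via the purge: 153.9×0.228 = 0.168×(n-butane in F3), and the recovery unit passes all n-butane, so n-butane in F1 = n-butane in F3 = 208.86 kg/s.
butadiene in F1: m_A = 153.9×0.772 + (1−0.168)·(1−0.797)·m_A, so m_A = 118.81/0.8311 = 142.96 kg/s.
F3 = (1−0.797)×142.96 + 208.86 = 237.88 kg/s.
Purge F13 = 0.168×237.88 = 39.965 kg/s.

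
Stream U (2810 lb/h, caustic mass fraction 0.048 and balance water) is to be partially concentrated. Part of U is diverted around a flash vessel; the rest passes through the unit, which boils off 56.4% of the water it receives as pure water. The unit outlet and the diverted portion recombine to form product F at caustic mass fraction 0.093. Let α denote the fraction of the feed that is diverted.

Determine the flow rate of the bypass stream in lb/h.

277.7 lb/h

All 2810×0.048 = 134.88 lb/h of caustic reaches F, so F = 134.88/0.093 = 1450.3 lb/h and vapour = 1359.7 lb/h.
The evaporator receives (1−α)·2810 of feed at 0.952 water and removes 0.564 of that water:
0.564×0.952×(1−α)×2810 = 1359.7
(1−α) = 1359.7/1508.8 = 0.9012;  α = 0.0988.
Bypass flow = 0.0988×2810 = 277.67 lb/h.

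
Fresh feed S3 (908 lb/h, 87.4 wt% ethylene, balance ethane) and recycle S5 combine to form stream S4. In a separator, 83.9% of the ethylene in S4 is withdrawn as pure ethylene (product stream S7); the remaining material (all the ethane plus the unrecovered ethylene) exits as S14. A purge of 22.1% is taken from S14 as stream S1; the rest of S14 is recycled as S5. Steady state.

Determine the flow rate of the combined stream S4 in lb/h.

ethane enters only via S3 and leaves only via the purge: 908×0.126 = 0.221×(ethane in S14), and the separator passes all ethane, so ethane in S4 = ethane in S14 = 517.68 lb/h.
ethylene in S4: m_A = 908×0.874 + (1−0.221)·(1−0.839)·m_A, so m_A = 793.59/0.8746 = 907.4 lb/h.
S4 = 907.4 + 517.68 = 1425.1 lb/h.

1425 lb/h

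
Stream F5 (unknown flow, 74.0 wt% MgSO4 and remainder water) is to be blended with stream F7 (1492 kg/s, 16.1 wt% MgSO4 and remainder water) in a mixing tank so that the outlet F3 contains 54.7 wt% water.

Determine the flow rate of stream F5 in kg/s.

1518 kg/s

Let F5 be the unknown flow. Total out = 1492 + F5.
water balance: 1251.8 + 0.260·F5 = 0.547·(1492 + F5)
(0.260 − 0.547)·F5 = 0.547×1492 − 1251.8 = -435.66
F5 = -435.66 / -0.287 = 1518 kg/s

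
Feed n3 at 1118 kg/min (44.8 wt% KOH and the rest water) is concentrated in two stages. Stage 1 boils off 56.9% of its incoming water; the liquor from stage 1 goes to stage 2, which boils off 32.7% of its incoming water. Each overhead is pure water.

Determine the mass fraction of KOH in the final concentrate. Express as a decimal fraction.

0.737

water in feed = 1118×0.552 = 617.14 kg/min.
After stage 1: water left = (1−0.569)×617.14 = 265.99; stream total = 766.85 kg/min.
After stage 2: water left = (1−0.327)×265.99 = 179.01; final concentrate = 679.87 kg/min.
KOH fraction = 500.86/679.87 = 0.737.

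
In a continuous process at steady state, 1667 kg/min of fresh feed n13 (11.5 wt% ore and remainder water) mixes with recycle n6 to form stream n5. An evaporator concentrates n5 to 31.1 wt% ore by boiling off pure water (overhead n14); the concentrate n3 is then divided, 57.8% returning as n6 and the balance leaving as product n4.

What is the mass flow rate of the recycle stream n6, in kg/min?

Overall ore balance (none leaves overhead): ore in fresh feed = ore in product, i.e. 1667×0.115 = (1−0.578)·n3·0.311.
n3 = 191.71/(0.311×0.422) = 1460.7 kg/min.
Recycle n6 = 0.578×1460.7 = 844.28 kg/min.

844.3 kg/min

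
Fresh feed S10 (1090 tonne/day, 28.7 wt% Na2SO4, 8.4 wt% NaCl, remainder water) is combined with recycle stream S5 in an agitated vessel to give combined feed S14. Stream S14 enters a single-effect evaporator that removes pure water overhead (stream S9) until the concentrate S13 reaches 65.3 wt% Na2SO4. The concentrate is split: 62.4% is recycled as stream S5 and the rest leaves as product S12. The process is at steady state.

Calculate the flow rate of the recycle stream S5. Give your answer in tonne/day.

Overall Na2SO4 balance (none leaves overhead): Na2SO4 in fresh feed = Na2SO4 in product, i.e. 1090×0.287 = (1−0.624)·S13·0.653.
S13 = 312.83/(0.653×0.376) = 1274.1 tonne/day.
Recycle S5 = 0.624×1274.1 = 795.05 tonne/day.

795 tonne/day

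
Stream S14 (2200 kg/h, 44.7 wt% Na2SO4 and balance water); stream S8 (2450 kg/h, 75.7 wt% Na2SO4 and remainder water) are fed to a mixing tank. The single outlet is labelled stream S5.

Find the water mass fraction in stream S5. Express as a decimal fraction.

Total flow out = 2200 + 2450 = 4650 kg/h.
water in = 2200×0.553 + 2450×0.243 = 1812 kg/h.
water mass fraction in S5 = 1812/4650 = 0.3897.

0.3897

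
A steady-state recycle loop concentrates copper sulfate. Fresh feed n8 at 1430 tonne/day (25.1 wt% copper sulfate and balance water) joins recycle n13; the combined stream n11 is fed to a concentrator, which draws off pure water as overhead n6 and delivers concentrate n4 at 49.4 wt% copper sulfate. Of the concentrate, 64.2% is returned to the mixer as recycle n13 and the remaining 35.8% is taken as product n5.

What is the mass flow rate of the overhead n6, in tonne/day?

Overall copper sulfate balance (none leaves overhead): copper sulfate in fresh feed = copper sulfate in product, i.e. 1430×0.251 = (1−0.642)·n4·0.494.
n4 = 358.93/(0.494×0.358) = 2029.6 tonne/day.
Recycle n13 = 0.642×2029.6 = 1303 tonne/day.
Combined feed n11 = 1430 + 1303 = 2733 tonne/day.
Overhead n6 = n11 − n4 = 2733 − 2029.6 = 703.42 tonne/day.

703.4 tonne/day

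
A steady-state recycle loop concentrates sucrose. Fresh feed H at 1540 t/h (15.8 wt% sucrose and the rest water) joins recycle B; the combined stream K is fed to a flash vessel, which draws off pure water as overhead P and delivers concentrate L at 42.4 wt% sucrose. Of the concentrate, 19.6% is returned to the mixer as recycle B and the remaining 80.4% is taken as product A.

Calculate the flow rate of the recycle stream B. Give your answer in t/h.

Overall sucrose balance (none leaves overhead): sucrose in fresh feed = sucrose in product, i.e. 1540×0.158 = (1−0.196)·L·0.424.
L = 243.32/(0.424×0.804) = 713.77 t/h.
Recycle B = 0.196×713.77 = 139.9 t/h.

139.9 t/h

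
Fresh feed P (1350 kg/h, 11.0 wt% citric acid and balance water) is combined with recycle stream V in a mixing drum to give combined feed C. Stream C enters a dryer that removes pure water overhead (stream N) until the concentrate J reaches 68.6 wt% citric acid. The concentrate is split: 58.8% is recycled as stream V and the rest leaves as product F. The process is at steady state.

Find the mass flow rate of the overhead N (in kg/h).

Overall citric acid balance (none leaves overhead): citric acid in fresh feed = citric acid in product, i.e. 1350×0.110 = (1−0.588)·J·0.686.
J = 148.5/(0.686×0.412) = 525.42 kg/h.
Recycle V = 0.588×525.42 = 308.95 kg/h.
Combined feed C = 1350 + 308.95 = 1658.9 kg/h.
Overhead N = C − J = 1658.9 − 525.42 = 1133.5 kg/h.

1134 kg/h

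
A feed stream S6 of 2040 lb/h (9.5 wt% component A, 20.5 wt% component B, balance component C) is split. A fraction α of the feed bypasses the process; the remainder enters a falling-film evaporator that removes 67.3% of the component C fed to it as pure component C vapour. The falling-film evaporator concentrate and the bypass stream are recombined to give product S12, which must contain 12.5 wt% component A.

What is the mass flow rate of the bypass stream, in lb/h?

1001 lb/h

All 2040×0.095 = 193.8 lb/h of component A reaches S12, so S12 = 193.8/0.125 = 1550.4 lb/h and vapour = 489.6 lb/h.
The evaporator receives (1−α)·2040 of feed at 0.700 component C and removes 0.673 of that component C:
0.673×0.700×(1−α)×2040 = 489.6
(1−α) = 489.6/961.04 = 0.5094;  α = 0.4906.
Bypass flow = 0.4906×2040 = 1000.7 lb/h.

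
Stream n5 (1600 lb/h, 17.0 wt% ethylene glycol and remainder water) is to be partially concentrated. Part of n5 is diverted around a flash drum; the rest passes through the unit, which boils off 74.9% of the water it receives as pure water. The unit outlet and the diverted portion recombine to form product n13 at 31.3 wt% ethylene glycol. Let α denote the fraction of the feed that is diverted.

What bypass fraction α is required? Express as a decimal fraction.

0.265

All 1600×0.170 = 272 lb/h of ethylene glycol reaches n13, so n13 = 272/0.313 = 869.01 lb/h and vapour = 730.99 lb/h.
The evaporator receives (1−α)·1600 of feed at 0.830 water and removes 0.749 of that water:
0.749×0.830×(1−α)×1600 = 730.99
(1−α) = 730.99/994.67 = 0.7349;  α = 0.2651.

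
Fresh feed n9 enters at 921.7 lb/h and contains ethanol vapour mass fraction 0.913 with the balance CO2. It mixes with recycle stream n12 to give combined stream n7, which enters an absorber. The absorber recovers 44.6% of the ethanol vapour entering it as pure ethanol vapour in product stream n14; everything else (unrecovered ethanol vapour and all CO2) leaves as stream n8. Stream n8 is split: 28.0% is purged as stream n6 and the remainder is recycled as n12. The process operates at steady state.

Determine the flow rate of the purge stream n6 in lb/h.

CO2 enters only via n9 and leaves only via the purge: 921.7×0.087 = 0.280×(CO2 in n8), and the absorber passes all CO2, so CO2 in n7 = CO2 in n8 = 286.39 lb/h.
ethanol vapour in n7: m_A = 921.7×0.913 + (1−0.280)·(1−0.446)·m_A, so m_A = 841.51/0.6011 = 1399.9 lb/h.
n8 = (1−0.446)×1399.9 + 286.39 = 1061.9 lb/h.
Purge n6 = 0.280×1061.9 = 297.34 lb/h.

297.3 lb/h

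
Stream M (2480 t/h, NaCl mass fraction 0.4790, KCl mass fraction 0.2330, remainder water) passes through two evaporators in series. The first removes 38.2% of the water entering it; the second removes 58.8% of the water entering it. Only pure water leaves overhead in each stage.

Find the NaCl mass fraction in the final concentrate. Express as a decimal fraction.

water in feed = 2480×0.288 = 714.24 t/h.
After stage 1: water left = (1−0.382)×714.24 = 441.4; stream total = 2207.2 t/h.
After stage 2: water left = (1−0.588)×441.4 = 181.86; final concentrate = 1947.6 t/h.
NaCl fraction = 1187.9/1947.6 = 0.6099.

0.6099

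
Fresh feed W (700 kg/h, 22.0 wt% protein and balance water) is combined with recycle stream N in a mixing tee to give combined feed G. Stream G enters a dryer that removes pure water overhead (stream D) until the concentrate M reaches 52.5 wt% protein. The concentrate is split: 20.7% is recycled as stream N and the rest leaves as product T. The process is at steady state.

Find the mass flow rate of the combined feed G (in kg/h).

776.6 kg/h

Overall protein balance (none leaves overhead): protein in fresh feed = protein in product, i.e. 700×0.220 = (1−0.207)·M·0.525.
M = 154/(0.525×0.793) = 369.9 kg/h.
Recycle N = 0.207×369.9 = 76.57 kg/h.
Combined feed G = 700 + 76.57 = 776.57 kg/h.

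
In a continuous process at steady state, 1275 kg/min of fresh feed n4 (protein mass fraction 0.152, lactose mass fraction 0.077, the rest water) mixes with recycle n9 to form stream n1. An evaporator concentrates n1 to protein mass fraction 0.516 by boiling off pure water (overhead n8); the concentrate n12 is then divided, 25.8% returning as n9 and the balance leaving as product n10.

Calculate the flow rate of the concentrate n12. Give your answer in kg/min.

Overall protein balance (none leaves overhead): protein in fresh feed = protein in product, i.e. 1275×0.152 = (1−0.258)·n12·0.516.
n12 = 193.8/(0.516×0.742) = 506.17 kg/min.

506.2 kg/min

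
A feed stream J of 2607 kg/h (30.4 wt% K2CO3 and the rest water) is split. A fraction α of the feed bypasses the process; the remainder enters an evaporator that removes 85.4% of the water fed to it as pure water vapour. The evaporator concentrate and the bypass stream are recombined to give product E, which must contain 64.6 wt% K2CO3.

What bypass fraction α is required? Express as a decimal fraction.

All 2607×0.304 = 792.53 kg/h of K2CO3 reaches E, so E = 792.53/0.646 = 1226.8 kg/h and vapour = 1380.2 kg/h.
The evaporator receives (1−α)·2607 of feed at 0.696 water and removes 0.854 of that water:
0.854×0.696×(1−α)×2607 = 1380.2
(1−α) = 1380.2/1549.6 = 0.8907;  α = 0.1093.

0.109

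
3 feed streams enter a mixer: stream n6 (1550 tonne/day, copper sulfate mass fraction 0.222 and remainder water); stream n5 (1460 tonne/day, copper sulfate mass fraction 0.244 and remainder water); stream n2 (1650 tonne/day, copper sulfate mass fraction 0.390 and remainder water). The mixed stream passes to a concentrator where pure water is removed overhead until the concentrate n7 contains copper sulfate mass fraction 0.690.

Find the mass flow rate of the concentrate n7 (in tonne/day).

1948 tonne/day

copper sulfate entering = 1550×0.222 + 1460×0.244 + 1650×0.390 = 1343.8 tonne/day.
All copper sulfate reports to n7, so n7 = 1343.8/0.690 = 1947.6 tonne/day.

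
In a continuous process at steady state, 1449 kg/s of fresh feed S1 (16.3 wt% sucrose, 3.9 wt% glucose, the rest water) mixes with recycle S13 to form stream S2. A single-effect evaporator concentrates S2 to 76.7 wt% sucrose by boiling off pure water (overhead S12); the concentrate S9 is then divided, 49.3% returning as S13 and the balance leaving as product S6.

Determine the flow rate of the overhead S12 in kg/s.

1141 kg/s

Overall sucrose balance (none leaves overhead): sucrose in fresh feed = sucrose in product, i.e. 1449×0.163 = (1−0.493)·S9·0.767.
S9 = 236.19/(0.767×0.507) = 607.37 kg/s.
Recycle S13 = 0.493×607.37 = 299.43 kg/s.
Combined feed S2 = 1449 + 299.43 = 1748.4 kg/s.
Overhead S12 = S2 − S9 = 1748.4 − 607.37 = 1141.1 kg/s.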